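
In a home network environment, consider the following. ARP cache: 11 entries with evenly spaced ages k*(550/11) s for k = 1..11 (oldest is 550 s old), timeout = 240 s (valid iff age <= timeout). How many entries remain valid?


Ages are k * 550/11 s for k = 1..11 (spacing = 50.0000 s).
Entry k is valid iff k * 550/11 <= 240 iff k <= 11 * 240 / 550 = 4.8000
n_valid = floor(4.8000) = 4
(n_stale = 11 - 4 = 7)

4


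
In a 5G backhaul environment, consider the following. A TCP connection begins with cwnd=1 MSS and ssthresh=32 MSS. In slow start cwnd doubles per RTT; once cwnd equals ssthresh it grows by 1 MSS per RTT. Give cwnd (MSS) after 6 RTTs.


RTT 0: cwnd = 1 MSS (initial)
RTT 1: cwnd = 2 MSS (slow start, doubled)
RTT 2: cwnd = 4 MSS (slow start, doubled)
RTT 3: cwnd = 8 MSS (slow start, doubled)
RTT 4: cwnd = 16 MSS (slow start, doubled)
RTT 5: cwnd = 32 MSS (slow start, doubled)
RTT 6: cwnd = 33 MSS (congestion avoidance, +1)

33


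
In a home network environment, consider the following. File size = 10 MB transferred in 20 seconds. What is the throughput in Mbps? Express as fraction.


Given: file = 10 MB, time = 20 s
File in Mb = 10 * 8 = 80 Mb
Throughput = 80 / 20 Mbps
Throughput = 4 Mbps

4


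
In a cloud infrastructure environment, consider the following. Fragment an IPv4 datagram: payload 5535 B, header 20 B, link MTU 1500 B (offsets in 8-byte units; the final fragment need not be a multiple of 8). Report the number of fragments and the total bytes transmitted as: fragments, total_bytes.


Max data per non-final fragment = floor((MTU - header)/8)*8 = floor((1500 - 20)/8)*8 = floor(1480/8)*8 = 1480 B
Final fragment needs no 8-byte alignment: it can carry up to MTU - header = 1480 B
Non-final fragments needed = ceil((payload - 1480) / 1480) = ceil(4055/1480) = ceil(2.7399) = 3
Number of fragments = 3 + 1 = 4
Fragment sizes (data): 3 * 1480 B + 1095 B (last, 1095 <= 1480 OK)
Total bytes sent = payload + n_frags * header = 5535 + 4*20 = 5535 + 80 = 5615 B

4, 5615


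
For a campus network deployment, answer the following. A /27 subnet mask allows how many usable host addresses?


Given: subnet mask /27
Host bits = 32 - 27 = 5
Total addresses = 2^5 = 32
Usable hosts = 32 - 2 (network + broadcast) = 30

30


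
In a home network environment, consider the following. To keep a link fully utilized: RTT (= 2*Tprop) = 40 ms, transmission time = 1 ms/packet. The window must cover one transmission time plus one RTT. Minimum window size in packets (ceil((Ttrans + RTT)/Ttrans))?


Given: Ttrans = 1 ms, RTT = 40 ms (= 2 * Tprop, Tprop = 20 ms)
Time until first ACK returns = Ttrans + RTT = 1 + 40 = 41 ms
Need W * Ttrans >= Ttrans + RTT  ->  W >= (Ttrans + RTT) / Ttrans
(Ttrans + RTT) / Ttrans = 41 / 1 = 41
W_min = ceil(41) = 41

41


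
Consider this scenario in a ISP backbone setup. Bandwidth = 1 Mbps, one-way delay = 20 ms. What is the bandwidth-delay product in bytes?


Given: bandwidth = 1 Mbps, delay = 20 ms
BDP in bits = 1 * 10^6 * 20 / 1000
BDP in bits = 20000
BDP in bytes = 20000 / 8 = 2500

2500


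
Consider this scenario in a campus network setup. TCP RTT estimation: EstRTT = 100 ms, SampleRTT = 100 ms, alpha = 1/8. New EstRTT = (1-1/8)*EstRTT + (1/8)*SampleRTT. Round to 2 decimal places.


Given: EstRTT = 100 ms, SampleRTT = 100 ms, alpha = 1/8
New EstRTT = (1 - alpha) * EstRTT + alpha * SampleRTT
(7/8) * 100 = 87.5
(1/8) * 100 = 12.5
New EstRTT = 87.5 + 12.5 = 100 ms -> 100.00 ms (2 dp)

100.00


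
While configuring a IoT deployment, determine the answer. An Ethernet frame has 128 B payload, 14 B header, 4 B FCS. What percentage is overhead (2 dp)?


Given: payload = 128 B, header = 14 B, trailer = 4 B
Overhead bytes = header + trailer = 14 + 4 = 18
Total frame = payload + overhead = 128 + 18 = 146
Overhead % = 18 / 146 * 100 = 12.3288% -> 12.33% (2 dp)

12.33


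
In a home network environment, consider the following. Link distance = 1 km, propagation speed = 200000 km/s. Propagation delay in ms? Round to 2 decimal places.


Given: distance = 1 km, speed = 200000 km/s
Delay = distance / speed = 1 / 200000 seconds
Delay in ms = 1 * 1000 / 200000
Delay = 0.0050 ms
Rounded to 2 dp = 0.01 ms

0.01


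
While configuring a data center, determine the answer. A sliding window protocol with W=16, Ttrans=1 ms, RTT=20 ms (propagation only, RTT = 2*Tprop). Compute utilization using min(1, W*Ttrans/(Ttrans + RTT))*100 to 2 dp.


Given: W = 16, Ttrans = 1 ms, RTT = 20 ms (= 2 * Tprop, Tprop = 10 ms)
Cycle time = Ttrans + RTT = 1 + 20 = 21 ms (first packet sent until its ACK returns)
W * Ttrans = 16 * 1 = 16 ms of sending per cycle
W * Ttrans / (Ttrans + RTT) = 16 / 21 = 0.761905
U = min(1, 0.761905) = 0.761905
U% = 76.19%

76.19


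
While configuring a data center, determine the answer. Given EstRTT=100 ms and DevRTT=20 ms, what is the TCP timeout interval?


Given: EstRTT = 100 ms, DevRTT = 20 ms
Timeout = EstRTT + 4 * DevRTT
4 * DevRTT = 4 * 20 = 80
Timeout = 100 + 80 = 180 ms

180


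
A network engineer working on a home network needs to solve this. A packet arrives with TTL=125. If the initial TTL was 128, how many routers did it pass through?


Given: initial TTL = 128, received TTL = 125
Hops = initial TTL - received TTL
Hops = 128 - 125 = 3

3


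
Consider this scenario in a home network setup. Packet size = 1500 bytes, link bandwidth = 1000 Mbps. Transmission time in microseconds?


Given: packet = 1500 bytes, bandwidth = 1000 Mbps
Packet in bits = 1500 * 8 = 12000 bits
Bandwidth = 1000 * 10^6 = 1000000000 bps
Time = 12000 / 1000000000 seconds
Time in us = 12000 * 10^6 / 1000000000 = 12

12


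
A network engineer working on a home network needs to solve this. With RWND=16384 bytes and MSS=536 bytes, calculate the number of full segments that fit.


Given: RWND = 16384 bytes, MSS = 536 bytes
Full segments = floor(RWND / MSS)
Full segments = floor(16384 / 536)
Full segments = floor(30.5672) = 30

30


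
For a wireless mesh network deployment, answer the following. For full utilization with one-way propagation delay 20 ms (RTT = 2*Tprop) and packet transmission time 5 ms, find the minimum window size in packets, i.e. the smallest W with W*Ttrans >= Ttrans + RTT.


Given: Ttrans = 5 ms, RTT = 40 ms (= 2 * Tprop, Tprop = 20 ms)
Time until first ACK returns = Ttrans + RTT = 5 + 40 = 45 ms
Need W * Ttrans >= Ttrans + RTT  ->  W >= (Ttrans + RTT) / Ttrans
(Ttrans + RTT) / Ttrans = 45 / 5 = 9
W_min = ceil(9) = 9

9


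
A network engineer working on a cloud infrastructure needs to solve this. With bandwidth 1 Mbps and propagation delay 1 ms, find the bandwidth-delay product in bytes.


Given: bandwidth = 1 Mbps, delay = 1 ms
BDP in bits = 1 * 10^6 * 1 / 1000
BDP in bits = 1000
BDP in bytes = 1000 / 8 = 125

125


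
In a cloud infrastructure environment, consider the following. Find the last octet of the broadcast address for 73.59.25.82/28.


Given: IP = 73.59.25.82, prefix = /28
Host bits = 32 - 28 = 4
Network last octet = 82 AND mask = 80
Host part size = 2^4 - 1 = 15
Broadcast last octet = 80 OR 15 = 95

95


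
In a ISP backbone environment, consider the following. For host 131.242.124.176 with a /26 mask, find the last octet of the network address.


Given: IP = 131.242.124.176, prefix = /26
Subnet mask = 255.255.255.192
Last octet of IP: 176
Last octet of mask: 192
Network last octet = 176 AND 192 = 128

128


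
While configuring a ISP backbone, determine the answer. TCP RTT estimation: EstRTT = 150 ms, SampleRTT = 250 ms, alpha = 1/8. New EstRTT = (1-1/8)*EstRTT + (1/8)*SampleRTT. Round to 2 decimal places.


Given: EstRTT = 150 ms, SampleRTT = 250 ms, alpha = 1/8
New EstRTT = (1 - alpha) * EstRTT + alpha * SampleRTT
(7/8) * 150 = 131.25
(1/8) * 250 = 31.25
New EstRTT = 131.25 + 31.25 = 162.5 ms -> 162.50 ms (2 dp)

162.50


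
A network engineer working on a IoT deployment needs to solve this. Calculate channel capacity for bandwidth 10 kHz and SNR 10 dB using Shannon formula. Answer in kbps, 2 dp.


Given: B = 10 kHz, SNR = 10 dB
SNR linear = 10^(10/10) = 10
1 + SNR = 11
log2(11) = 3.4594316186
C = 10 * 1000 * 3.4594316186 = 34594.3162 bps
C = 34.594316 kbps -> 34.59 kbps (2 dp)

34.59


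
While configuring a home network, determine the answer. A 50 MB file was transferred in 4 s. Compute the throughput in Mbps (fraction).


Given: file = 50 MB, time = 4 s
File in Mb = 50 * 8 = 400 Mb
Throughput = 400 / 4 Mbps
Throughput = 100 Mbps

100


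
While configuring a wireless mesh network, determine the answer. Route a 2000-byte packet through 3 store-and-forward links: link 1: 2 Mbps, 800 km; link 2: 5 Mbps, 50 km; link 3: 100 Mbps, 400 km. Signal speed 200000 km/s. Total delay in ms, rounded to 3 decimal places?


Packet = 2000 bytes = 16000 bits. Store-and-forward: sum (t_trans + t_prop) per link.
Link 1: t_trans = 16000/(2*10^6) s = 8.0000 ms; t_prop = 800/200000 s = 4.0000 ms; subtotal = 12.0000 ms
Link 2: t_trans = 16000/(5*10^6) s = 3.2000 ms; t_prop = 50/200000 s = 0.2500 ms; subtotal = 3.4500 ms
Link 3: t_trans = 16000/(100*10^6) s = 0.1600 ms; t_prop = 400/200000 s = 2.0000 ms; subtotal = 2.1600 ms
End-to-end = 12.0000 + 3.4500 + 2.1600 = 17.6100 ms -> 17.610 ms (3 dp)

17.610


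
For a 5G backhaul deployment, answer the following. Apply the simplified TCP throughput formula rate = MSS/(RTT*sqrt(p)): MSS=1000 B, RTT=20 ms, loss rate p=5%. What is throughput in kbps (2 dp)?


Given: MSS = 1000 bytes, RTT = 20 ms, loss = 5%
RTT in seconds = 20 / 1000 = 0.02
Loss rate = 5% = 0.05
sqrt(loss) = sqrt(0.05) = 0.223606797750
Throughput (bytes/s) = 1000 / (0.02 * 0.223606797750) = 223606.7977
Throughput (kbps) = 223606.7977 * 8 / 1000 = 1788.854382 -> 1788.85 kbps (2 dp)

1788.85


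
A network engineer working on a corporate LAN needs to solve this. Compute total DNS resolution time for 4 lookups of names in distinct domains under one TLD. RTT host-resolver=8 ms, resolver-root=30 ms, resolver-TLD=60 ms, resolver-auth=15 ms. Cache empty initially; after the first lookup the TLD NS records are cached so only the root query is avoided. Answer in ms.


Lookup 1 (cold cache): local + root + TLD + auth = 8 + 30 + 60 + 15 = 113 ms
Lookups 2..4 (TLD NS cached -> skip root; new domain -> still ask TLD and auth): local + TLD + auth = 8 + 60 + 15 = 83 ms each
Remaining 3 lookups: 3 * 83 = 249 ms
Total = 113 + 249 = 362 ms

362


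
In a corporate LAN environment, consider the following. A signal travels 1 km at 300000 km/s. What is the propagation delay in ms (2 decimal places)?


Given: distance = 1 km, speed = 300000 km/s
Delay = distance / speed = 1 / 300000 seconds
Delay in ms = 1 * 1000 / 300000
Delay = 0.0033 ms
Rounded to 2 dp = 0.00 ms

0.00


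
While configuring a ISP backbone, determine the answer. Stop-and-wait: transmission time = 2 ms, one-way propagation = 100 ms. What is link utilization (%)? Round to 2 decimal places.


Given: Ttrans = 2 ms, Tprop = 100 ms
RTT = 2 * Tprop = 2 * 100 = 200 ms
U = Ttrans / (Ttrans + RTT)
U = 2 / (2 + 200)
U = 2 / 202 = 0.009901
U% = 0.99%

0.99


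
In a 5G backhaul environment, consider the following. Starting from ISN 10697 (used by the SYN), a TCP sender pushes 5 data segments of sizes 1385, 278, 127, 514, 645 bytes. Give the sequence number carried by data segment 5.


The SYN occupies sequence number ISN = 10697, so the first data byte is ISN + 1 = 10698.
SEQ of data segment i = (ISN + 1) + sum of payload sizes of segments 1..i-1.
Segment 1: SEQ = 10698, payload = 1385 bytes
Segment 2: SEQ = 12083, payload = 278 bytes
Segment 3: SEQ = 12361, payload = 127 bytes
Segment 4: SEQ = 12488, payload = 514 bytes
Segment 5: SEQ = 13002, payload = 645 bytes
SEQ of segment 5 = 10698 + 1385 + 278 + 127 + 514 = 13002

13002


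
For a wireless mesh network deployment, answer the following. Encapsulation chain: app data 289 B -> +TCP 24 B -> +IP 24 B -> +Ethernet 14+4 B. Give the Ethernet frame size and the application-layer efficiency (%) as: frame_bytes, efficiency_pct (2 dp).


TCP segment = 289 + 24 = 313 B
IP packet = 313 + 24 = 337 B
Ethernet frame = 337 + 14 + 4 = 355 B
Efficiency = app / frame = 289 / 355 = 0.814085 = 81.4085% -> 81.41% (2 dp)

355, 81.41


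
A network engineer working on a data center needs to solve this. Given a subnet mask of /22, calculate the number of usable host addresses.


Given: subnet mask /22
Host bits = 32 - 22 = 10
Total addresses = 2^10 = 1024
Usable hosts = 1024 - 2 (network + broadcast) = 1022

1022


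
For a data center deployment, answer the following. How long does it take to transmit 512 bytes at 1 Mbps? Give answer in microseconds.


Given: packet = 512 bytes, bandwidth = 1 Mbps
Packet in bits = 512 * 8 = 4096 bits
Bandwidth = 1 * 10^6 = 1000000 bps
Time = 4096 / 1000000 seconds
Time in us = 4096 * 10^6 / 1000000 = 4096

4096


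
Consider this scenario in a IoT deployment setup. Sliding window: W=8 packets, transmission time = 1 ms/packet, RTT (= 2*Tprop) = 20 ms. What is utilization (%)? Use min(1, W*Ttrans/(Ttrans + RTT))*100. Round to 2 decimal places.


Given: W = 8, Ttrans = 1 ms, RTT = 20 ms (= 2 * Tprop, Tprop = 10 ms)
Cycle time = Ttrans + RTT = 1 + 20 = 21 ms (first packet sent until its ACK returns)
W * Ttrans = 8 * 1 = 8 ms of sending per cycle
W * Ttrans / (Ttrans + RTT) = 8 / 21 = 0.380952
U = min(1, 0.380952) = 0.380952
U% = 38.10%

38.10


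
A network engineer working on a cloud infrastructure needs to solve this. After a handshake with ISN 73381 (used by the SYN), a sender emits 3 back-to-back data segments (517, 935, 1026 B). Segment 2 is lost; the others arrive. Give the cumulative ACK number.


SYN uses sequence number 73381; first data byte = ISN + 1 = 73382.
Segment 1: SEQ = 73382, len = 517 B, covers [73382, 73898]
Segment 2: SEQ = 73899, len = 935 B, covers [73899, 74833] [LOST]
Segment 3: SEQ = 74834, len = 1026 B, covers [74834, 75859]
In-order data received: bytes [73382, 73898] (segments 1..1).
Segment 2 missing -> gap begins at byte 73899; later segments buffered out of order.
Cumulative ACK = next expected in-order byte = 73382 + 517 = 73899

73899


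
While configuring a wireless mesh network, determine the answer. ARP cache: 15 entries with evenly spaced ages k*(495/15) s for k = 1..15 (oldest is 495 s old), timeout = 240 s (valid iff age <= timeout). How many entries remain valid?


Ages are k * 495/15 s for k = 1..15 (spacing = 33.0000 s).
Entry k is valid iff k * 495/15 <= 240 iff k <= 15 * 240 / 495 = 7.2727
n_valid = floor(7.2727) = 7
(n_stale = 15 - 7 = 8)

7


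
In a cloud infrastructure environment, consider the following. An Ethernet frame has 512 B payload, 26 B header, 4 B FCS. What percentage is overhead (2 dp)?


Given: payload = 512 B, header = 26 B, trailer = 4 B
Overhead bytes = header + trailer = 26 + 4 = 30
Total frame = payload + overhead = 512 + 30 = 542
Overhead % = 30 / 542 * 100 = 5.5351% -> 5.54% (2 dp)

5.54


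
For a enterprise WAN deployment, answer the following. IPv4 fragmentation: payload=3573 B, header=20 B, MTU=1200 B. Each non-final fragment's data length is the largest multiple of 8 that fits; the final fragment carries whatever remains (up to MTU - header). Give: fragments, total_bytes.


Max data per non-final fragment = floor((MTU - header)/8)*8 = floor((1200 - 20)/8)*8 = floor(1180/8)*8 = 1176 B
Final fragment needs no 8-byte alignment: it can carry up to MTU - header = 1180 B
Non-final fragments needed = ceil((payload - 1180) / 1176) = ceil(2393/1176) = ceil(2.0349) = 3
Number of fragments = 3 + 1 = 4
Fragment sizes (data): 3 * 1176 B + 45 B (last, 45 <= 1180 OK)
Total bytes sent = payload + n_frags * header = 3573 + 4*20 = 3573 + 80 = 3653 B

4, 3653


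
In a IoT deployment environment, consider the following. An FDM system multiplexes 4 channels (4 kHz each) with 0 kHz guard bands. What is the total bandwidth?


Given: 4 channels, 4 kHz each, guard = 0 kHz
Channel bandwidth = 4 * 4 = 16 kHz
Guard bands = 3 gaps * 0 kHz = 0 kHz
Total = 16 + 0 = 16 kHz

16


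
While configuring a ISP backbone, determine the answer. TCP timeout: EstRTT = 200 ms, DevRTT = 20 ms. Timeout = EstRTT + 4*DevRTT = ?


Given: EstRTT = 200 ms, DevRTT = 20 ms
Timeout = EstRTT + 4 * DevRTT
4 * DevRTT = 4 * 20 = 80
Timeout = 200 + 80 = 280 ms

280


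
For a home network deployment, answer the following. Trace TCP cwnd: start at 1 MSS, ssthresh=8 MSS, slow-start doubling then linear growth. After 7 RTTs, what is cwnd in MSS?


RTT 0: cwnd = 1 MSS (initial)
RTT 1: cwnd = 2 MSS (slow start, doubled)
RTT 2: cwnd = 4 MSS (slow start, doubled)
RTT 3: cwnd = 8 MSS (slow start, doubled)
RTT 4: cwnd = 9 MSS (congestion avoidance, +1)
RTT 5: cwnd = 10 MSS (congestion avoidance, +1)
RTT 6: cwnd = 11 MSS (congestion avoidance, +1)
RTT 7: cwnd = 12 MSS (congestion avoidance, +1)

12


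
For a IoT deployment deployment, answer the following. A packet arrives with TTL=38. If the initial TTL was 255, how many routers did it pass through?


Given: initial TTL = 255, received TTL = 38
Hops = initial TTL - received TTL
Hops = 255 - 38 = 217

217


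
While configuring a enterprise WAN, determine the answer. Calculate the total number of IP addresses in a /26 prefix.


Given: CIDR prefix /26
Host bits = 32 - 26 = 6
Total addresses = 2^6 = 64

64


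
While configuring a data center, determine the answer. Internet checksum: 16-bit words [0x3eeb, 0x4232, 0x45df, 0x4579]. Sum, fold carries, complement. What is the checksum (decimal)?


Given words: [0x3eeb, 0x4232, 0x45df, 0x4579]
Step 1: Sum all words
Raw sum = 16107 + 16946 + 17887 + 17785 = 68725
Step 2: Fold carry: (3189 + 1) = 3190
One's complement = ~3190 & 0xFFFF = 62345

62345


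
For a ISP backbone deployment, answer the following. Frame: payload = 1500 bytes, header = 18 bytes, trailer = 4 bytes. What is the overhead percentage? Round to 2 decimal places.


Given: payload = 1500 B, header = 18 B, trailer = 4 B
Overhead bytes = header + trailer = 18 + 4 = 22
Total frame = payload + overhead = 1500 + 22 = 1522
Overhead % = 22 / 1522 * 100 = 1.4455% -> 1.45% (2 dp)

1.45


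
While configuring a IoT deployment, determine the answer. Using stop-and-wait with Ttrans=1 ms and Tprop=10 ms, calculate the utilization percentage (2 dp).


Given: Ttrans = 1 ms, Tprop = 10 ms
RTT = 2 * Tprop = 2 * 10 = 20 ms
U = Ttrans / (Ttrans + RTT)
U = 1 / (1 + 20)
U = 1 / 21 = 0.047619
U% = 4.76%

4.76


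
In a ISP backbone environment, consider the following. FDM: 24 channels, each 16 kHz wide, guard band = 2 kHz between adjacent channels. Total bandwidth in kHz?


Given: 24 channels, 16 kHz each, guard = 2 kHz
Channel bandwidth = 24 * 16 = 384 kHz
Guard bands = 23 gaps * 2 kHz = 46 kHz
Total = 384 + 46 = 430 kHz

430


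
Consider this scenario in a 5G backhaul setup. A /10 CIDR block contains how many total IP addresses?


Given: CIDR prefix /10
Host bits = 32 - 10 = 22
Total addresses = 2^22 = 4194304

4194304


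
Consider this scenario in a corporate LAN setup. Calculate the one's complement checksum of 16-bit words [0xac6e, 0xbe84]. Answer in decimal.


Given words: [0xac6e, 0xbe84]
Step 1: Sum all words
Raw sum = 44142 + 48772 = 92914
Step 2: Fold carry: (27378 + 1) = 27379
One's complement = ~27379 & 0xFFFF = 38156

38156


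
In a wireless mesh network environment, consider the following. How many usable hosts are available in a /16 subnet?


Given: subnet mask /16
Host bits = 32 - 16 = 16
Total addresses = 2^16 = 65536
Usable hosts = 65536 - 2 (network + broadcast) = 65534

65534


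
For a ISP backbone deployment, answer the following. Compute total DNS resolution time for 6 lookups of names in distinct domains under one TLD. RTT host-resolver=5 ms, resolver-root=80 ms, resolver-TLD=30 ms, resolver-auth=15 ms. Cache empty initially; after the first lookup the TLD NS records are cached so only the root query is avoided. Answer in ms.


Lookup 1 (cold cache): local + root + TLD + auth = 5 + 80 + 30 + 15 = 130 ms
Lookups 2..6 (TLD NS cached -> skip root; new domain -> still ask TLD and auth): local + TLD + auth = 5 + 30 + 15 = 50 ms each
Remaining 5 lookups: 5 * 50 = 250 ms
Total = 130 + 250 = 380 ms

380


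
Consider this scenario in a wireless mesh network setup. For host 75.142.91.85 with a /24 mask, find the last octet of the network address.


Given: IP = 75.142.91.85, prefix = /24
Subnet mask = 255.255.255.0
Last octet of IP: 85
Last octet of mask: 0
Network last octet = 85 AND 0 = 0

0


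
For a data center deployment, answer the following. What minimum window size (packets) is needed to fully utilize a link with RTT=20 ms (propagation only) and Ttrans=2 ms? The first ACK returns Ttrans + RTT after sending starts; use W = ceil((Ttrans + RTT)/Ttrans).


Given: Ttrans = 2 ms, RTT = 20 ms (= 2 * Tprop, Tprop = 10 ms)
Time until first ACK returns = Ttrans + RTT = 2 + 20 = 22 ms
Need W * Ttrans >= Ttrans + RTT  ->  W >= (Ttrans + RTT) / Ttrans
(Ttrans + RTT) / Ttrans = 22 / 2 = 11
W_min = ceil(11) = 11

11


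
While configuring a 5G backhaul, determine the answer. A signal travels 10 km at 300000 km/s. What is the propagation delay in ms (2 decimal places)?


Given: distance = 10 km, speed = 300000 km/s
Delay = distance / speed = 10 / 300000 seconds
Delay in ms = 10 * 1000 / 300000
Delay = 0.0333 ms
Rounded to 2 dp = 0.03 ms

0.03


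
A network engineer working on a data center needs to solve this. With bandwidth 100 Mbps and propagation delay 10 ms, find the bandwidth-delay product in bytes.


Given: bandwidth = 100 Mbps, delay = 10 ms
BDP in bits = 100 * 10^6 * 10 / 1000
BDP in bits = 1000000
BDP in bytes = 1000000 / 8 = 125000

125000


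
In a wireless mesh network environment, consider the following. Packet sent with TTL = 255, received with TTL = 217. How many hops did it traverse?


Given: initial TTL = 255, received TTL = 217
Hops = initial TTL - received TTL
Hops = 255 - 217 = 38

38


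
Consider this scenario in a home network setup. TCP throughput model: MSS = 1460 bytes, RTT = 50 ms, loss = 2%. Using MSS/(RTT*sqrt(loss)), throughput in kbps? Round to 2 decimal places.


Given: MSS = 1460 bytes, RTT = 50 ms, loss = 2%
RTT in seconds = 50 / 1000 = 0.05
Loss rate = 2% = 0.02
sqrt(loss) = sqrt(0.02) = 0.141421356237
Throughput (bytes/s) = 1460 / (0.05 * 0.141421356237) = 206475.1801
Throughput (kbps) = 206475.1801 * 8 / 1000 = 1651.801441 -> 1651.80 kbps (2 dp)

1651.80


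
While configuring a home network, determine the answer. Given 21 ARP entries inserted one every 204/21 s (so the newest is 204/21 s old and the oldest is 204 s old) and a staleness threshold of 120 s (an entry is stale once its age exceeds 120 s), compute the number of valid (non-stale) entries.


Ages are k * 204/21 s for k = 1..21 (spacing = 9.7143 s).
Entry k is valid iff k * 204/21 <= 120 iff k <= 21 * 120 / 204 = 12.3529
n_valid = floor(12.3529) = 12
(n_stale = 21 - 12 = 9)

12


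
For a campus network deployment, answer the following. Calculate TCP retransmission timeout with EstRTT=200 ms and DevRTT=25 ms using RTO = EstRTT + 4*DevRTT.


Given: EstRTT = 200 ms, DevRTT = 25 ms
Timeout = EstRTT + 4 * DevRTT
4 * DevRTT = 4 * 25 = 100
Timeout = 200 + 100 = 300 ms

300


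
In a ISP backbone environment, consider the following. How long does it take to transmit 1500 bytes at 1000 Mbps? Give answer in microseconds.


Given: packet = 1500 bytes, bandwidth = 1000 Mbps
Packet in bits = 1500 * 8 = 12000 bits
Bandwidth = 1000 * 10^6 = 1000000000 bps
Time = 12000 / 1000000000 seconds
Time in us = 12000 * 10^6 / 1000000000 = 12

12


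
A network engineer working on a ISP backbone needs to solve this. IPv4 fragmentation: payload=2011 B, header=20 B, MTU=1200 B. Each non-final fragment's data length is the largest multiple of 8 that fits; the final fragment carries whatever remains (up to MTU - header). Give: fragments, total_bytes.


Max data per non-final fragment = floor((MTU - header)/8)*8 = floor((1200 - 20)/8)*8 = floor(1180/8)*8 = 1176 B
Final fragment needs no 8-byte alignment: it can carry up to MTU - header = 1180 B
Non-final fragments needed = ceil((payload - 1180) / 1176) = ceil(831/1176) = ceil(0.7066) = 1
Number of fragments = 1 + 1 = 2
Fragment sizes (data): 1 * 1176 B + 835 B (last, 835 <= 1180 OK)
Total bytes sent = payload + n_frags * header = 2011 + 2*20 = 2011 + 40 = 2051 B

2, 2051


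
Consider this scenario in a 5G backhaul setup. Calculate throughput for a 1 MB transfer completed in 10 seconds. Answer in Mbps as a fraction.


Given: file = 1 MB, time = 10 s
File in Mb = 1 * 8 = 8 Mb
Throughput = 8 / 10 Mbps
Throughput = 4/5 Mbps

4/5


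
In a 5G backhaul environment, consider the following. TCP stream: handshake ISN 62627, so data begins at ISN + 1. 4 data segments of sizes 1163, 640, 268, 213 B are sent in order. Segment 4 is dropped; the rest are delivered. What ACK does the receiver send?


SYN uses sequence number 62627; first data byte = ISN + 1 = 62628.
Segment 1: SEQ = 62628, len = 1163 B, covers [62628, 63790]
Segment 2: SEQ = 63791, len = 640 B, covers [63791, 64430]
Segment 3: SEQ = 64431, len = 268 B, covers [64431, 64698]
Segment 4: SEQ = 64699, len = 213 B, covers [64699, 64911] [LOST]
In-order data received: bytes [62628, 64698] (segments 1..3).
Segment 4 missing -> gap begins at byte 64699.
Cumulative ACK = next expected in-order byte = 62628 + 1163 + 640 + 268 = 64699

64699


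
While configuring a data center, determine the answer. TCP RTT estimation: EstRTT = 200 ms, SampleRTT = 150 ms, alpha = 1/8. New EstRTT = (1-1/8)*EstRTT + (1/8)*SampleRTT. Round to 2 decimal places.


Given: EstRTT = 200 ms, SampleRTT = 150 ms, alpha = 1/8
New EstRTT = (1 - alpha) * EstRTT + alpha * SampleRTT
(7/8) * 200 = 175
(1/8) * 150 = 18.75
New EstRTT = 175 + 18.75 = 193.75 ms -> 193.75 ms (2 dp)

193.75


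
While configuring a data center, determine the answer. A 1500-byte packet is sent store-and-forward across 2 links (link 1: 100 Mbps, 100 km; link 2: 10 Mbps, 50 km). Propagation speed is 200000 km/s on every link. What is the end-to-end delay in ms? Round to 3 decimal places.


Packet = 1500 bytes = 12000 bits. Store-and-forward: sum (t_trans + t_prop) per link.
Link 1: t_trans = 12000/(100*10^6) s = 0.1200 ms; t_prop = 100/200000 s = 0.5000 ms; subtotal = 0.6200 ms
Link 2: t_trans = 12000/(10*10^6) s = 1.2000 ms; t_prop = 50/200000 s = 0.2500 ms; subtotal = 1.4500 ms
End-to-end = 0.6200 + 1.4500 = 2.0700 ms -> 2.070 ms (3 dp)

2.070


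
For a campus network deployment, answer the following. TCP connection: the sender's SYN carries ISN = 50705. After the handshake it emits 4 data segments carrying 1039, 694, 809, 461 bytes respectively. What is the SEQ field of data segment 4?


The SYN occupies sequence number ISN = 50705, so the first data byte is ISN + 1 = 50706.
SEQ of data segment i = (ISN + 1) + sum of payload sizes of segments 1..i-1.
Segment 1: SEQ = 50706, payload = 1039 bytes
Segment 2: SEQ = 51745, payload = 694 bytes
Segment 3: SEQ = 52439, payload = 809 bytes
Segment 4: SEQ = 53248, payload = 461 bytes
SEQ of segment 4 = 50706 + 1039 + 694 + 809 = 53248

53248


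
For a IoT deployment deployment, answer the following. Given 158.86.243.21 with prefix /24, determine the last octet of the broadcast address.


Given: IP = 158.86.243.21, prefix = /24
Host bits = 32 - 24 = 8
Network last octet = 21 AND mask = 0
Host part size = 2^8 - 1 = 255
Broadcast last octet = 0 OR 255 = 255

255


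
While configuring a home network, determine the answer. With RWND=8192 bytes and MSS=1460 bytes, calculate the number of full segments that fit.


Given: RWND = 8192 bytes, MSS = 1460 bytes
Full segments = floor(RWND / MSS)
Full segments = floor(8192 / 1460)
Full segments = floor(5.611) = 5

5


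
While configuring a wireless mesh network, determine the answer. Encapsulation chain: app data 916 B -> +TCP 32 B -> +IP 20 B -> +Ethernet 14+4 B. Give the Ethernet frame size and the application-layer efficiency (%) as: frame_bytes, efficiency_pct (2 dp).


TCP segment = 916 + 32 = 948 B
IP packet = 948 + 20 = 968 B
Ethernet frame = 968 + 14 + 4 = 986 B
Efficiency = app / frame = 916 / 986 = 0.929006 = 92.9006% -> 92.90% (2 dp)

986, 92.90


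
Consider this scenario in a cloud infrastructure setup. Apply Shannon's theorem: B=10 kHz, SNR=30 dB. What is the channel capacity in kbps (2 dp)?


Given: B = 10 kHz, SNR = 30 dB
SNR linear = 10^(30/10) = 1000
1 + SNR = 1001
log2(1001) = 9.9672262588
C = 10 * 1000 * 9.9672262588 = 99672.2626 bps
C = 99.672263 kbps -> 99.67 kbps (2 dp)

99.67


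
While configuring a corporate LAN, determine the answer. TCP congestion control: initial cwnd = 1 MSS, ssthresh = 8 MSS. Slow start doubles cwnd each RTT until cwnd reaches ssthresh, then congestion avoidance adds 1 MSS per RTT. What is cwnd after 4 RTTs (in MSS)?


RTT 0: cwnd = 1 MSS (initial)
RTT 1: cwnd = 2 MSS (slow start, doubled)
RTT 2: cwnd = 4 MSS (slow start, doubled)
RTT 3: cwnd = 8 MSS (slow start, doubled)
RTT 4: cwnd = 9 MSS (congestion avoidance, +1)

9


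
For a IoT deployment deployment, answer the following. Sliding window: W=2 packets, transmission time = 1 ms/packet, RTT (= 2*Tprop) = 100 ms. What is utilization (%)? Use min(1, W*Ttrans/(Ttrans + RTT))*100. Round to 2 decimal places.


Given: W = 2, Ttrans = 1 ms, RTT = 100 ms (= 2 * Tprop, Tprop = 50 ms)
Cycle time = Ttrans + RTT = 1 + 100 = 101 ms (first packet sent until its ACK returns)
W * Ttrans = 2 * 1 = 2 ms of sending per cycle
W * Ttrans / (Ttrans + RTT) = 2 / 101 = 0.019802
U = min(1, 0.019802) = 0.019802
U% = 1.98%

1.98


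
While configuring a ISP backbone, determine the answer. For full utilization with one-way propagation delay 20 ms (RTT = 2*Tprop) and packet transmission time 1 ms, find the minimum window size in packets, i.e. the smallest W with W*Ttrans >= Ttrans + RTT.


Given: Ttrans = 1 ms, RTT = 40 ms (= 2 * Tprop, Tprop = 20 ms)
Time until first ACK returns = Ttrans + RTT = 1 + 40 = 41 ms
Need W * Ttrans >= Ttrans + RTT  ->  W >= (Ttrans + RTT) / Ttrans
(Ttrans + RTT) / Ttrans = 41 / 1 = 41
W_min = ceil(41) = 41

41


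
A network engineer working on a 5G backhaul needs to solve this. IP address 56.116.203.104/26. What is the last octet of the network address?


Given: IP = 56.116.203.104, prefix = /26
Subnet mask = 255.255.255.192
Last octet of IP: 104
Last octet of mask: 192
Network last octet = 104 AND 192 = 64

64


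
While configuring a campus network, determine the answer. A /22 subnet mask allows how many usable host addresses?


Given: subnet mask /22
Host bits = 32 - 22 = 10
Total addresses = 2^10 = 1024
Usable hosts = 1024 - 2 (network + broadcast) = 1022

1022


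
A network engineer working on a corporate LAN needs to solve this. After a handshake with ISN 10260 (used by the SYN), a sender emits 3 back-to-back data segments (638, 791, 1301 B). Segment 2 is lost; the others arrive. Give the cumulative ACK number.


SYN uses sequence number 10260; first data byte = ISN + 1 = 10261.
Segment 1: SEQ = 10261, len = 638 B, covers [10261, 10898]
Segment 2: SEQ = 10899, len = 791 B, covers [10899, 11689] [LOST]
Segment 3: SEQ = 11690, len = 1301 B, covers [11690, 12990]
In-order data received: bytes [10261, 10898] (segments 1..1).
Segment 2 missing -> gap begins at byte 10899; later segments buffered out of order.
Cumulative ACK = next expected in-order byte = 10261 + 638 = 10899

10899


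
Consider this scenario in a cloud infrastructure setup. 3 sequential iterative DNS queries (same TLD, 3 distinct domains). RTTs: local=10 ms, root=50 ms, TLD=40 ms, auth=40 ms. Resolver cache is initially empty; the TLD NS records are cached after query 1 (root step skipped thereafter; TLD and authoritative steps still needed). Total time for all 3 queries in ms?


Lookup 1 (cold cache): local + root + TLD + auth = 10 + 50 + 40 + 40 = 140 ms
Lookups 2..3 (TLD NS cached -> skip root; new domain -> still ask TLD and auth): local + TLD + auth = 10 + 40 + 40 = 90 ms each
Remaining 2 lookups: 2 * 90 = 180 ms
Total = 140 + 180 = 320 ms

320


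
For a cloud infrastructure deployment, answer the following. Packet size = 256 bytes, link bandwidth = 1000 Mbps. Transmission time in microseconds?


Given: packet = 256 bytes, bandwidth = 1000 Mbps
Packet in bits = 256 * 8 = 2048 bits
Bandwidth = 1000 * 10^6 = 1000000000 bps
Time = 2048 / 1000000000 seconds
Time in us = 2048 * 10^6 / 1000000000 = 2.048

2.048


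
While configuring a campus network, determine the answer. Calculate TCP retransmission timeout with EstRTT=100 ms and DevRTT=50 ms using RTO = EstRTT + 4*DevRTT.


Given: EstRTT = 100 ms, DevRTT = 50 ms
Timeout = EstRTT + 4 * DevRTT
4 * DevRTT = 4 * 50 = 200
Timeout = 100 + 200 = 300 ms

300


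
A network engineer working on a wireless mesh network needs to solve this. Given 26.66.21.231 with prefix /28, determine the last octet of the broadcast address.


Given: IP = 26.66.21.231, prefix = /28
Host bits = 32 - 28 = 4
Network last octet = 231 AND mask = 224
Host part size = 2^4 - 1 = 15
Broadcast last octet = 224 OR 15 = 239

239


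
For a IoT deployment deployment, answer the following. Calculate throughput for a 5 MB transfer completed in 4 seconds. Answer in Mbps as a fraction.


Given: file = 5 MB, time = 4 s
File in Mb = 5 * 8 = 40 Mb
Throughput = 40 / 4 Mbps
Throughput = 10 Mbps

10


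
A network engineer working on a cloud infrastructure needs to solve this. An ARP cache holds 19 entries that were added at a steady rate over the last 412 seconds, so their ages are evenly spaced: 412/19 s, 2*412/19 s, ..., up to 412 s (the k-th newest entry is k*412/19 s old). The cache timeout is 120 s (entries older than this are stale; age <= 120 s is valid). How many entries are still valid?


Ages are k * 412/19 s for k = 1..19 (spacing = 21.6842 s).
Entry k is valid iff k * 412/19 <= 120 iff k <= 19 * 120 / 412 = 5.5340
n_valid = floor(5.5340) = 5
(n_stale = 19 - 5 = 14)

5


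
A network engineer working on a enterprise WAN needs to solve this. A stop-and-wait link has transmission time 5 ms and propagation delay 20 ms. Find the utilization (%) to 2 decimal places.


Given: Ttrans = 5 ms, Tprop = 20 ms
RTT = 2 * Tprop = 2 * 20 = 40 ms
U = Ttrans / (Ttrans + RTT)
U = 5 / (5 + 40)
U = 5 / 45 = 0.111111
U% = 11.11%

11.11


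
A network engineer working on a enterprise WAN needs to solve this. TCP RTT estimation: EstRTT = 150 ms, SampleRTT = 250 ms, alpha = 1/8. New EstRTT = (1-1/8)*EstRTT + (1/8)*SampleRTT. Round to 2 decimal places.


Given: EstRTT = 150 ms, SampleRTT = 250 ms, alpha = 1/8
New EstRTT = (1 - alpha) * EstRTT + alpha * SampleRTT
(7/8) * 150 = 131.25
(1/8) * 250 = 31.25
New EstRTT = 131.25 + 31.25 = 162.5 ms -> 162.50 ms (2 dp)

162.50


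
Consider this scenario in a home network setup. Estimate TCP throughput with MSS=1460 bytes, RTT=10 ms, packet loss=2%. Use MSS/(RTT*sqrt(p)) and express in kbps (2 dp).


Given: MSS = 1460 bytes, RTT = 10 ms, loss = 2%
RTT in seconds = 10 / 1000 = 0.01
Loss rate = 2% = 0.02
sqrt(loss) = sqrt(0.02) = 0.141421356237
Throughput (bytes/s) = 1460 / (0.01 * 0.141421356237) = 1032375.9005
Throughput (kbps) = 1032375.9005 * 8 / 1000 = 8259.007204 -> 8259.01 kbps (2 dp)

8259.01


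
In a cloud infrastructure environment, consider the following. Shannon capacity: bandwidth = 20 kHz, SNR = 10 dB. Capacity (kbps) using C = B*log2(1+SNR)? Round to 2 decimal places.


Given: B = 20 kHz, SNR = 10 dB
SNR linear = 10^(10/10) = 10
1 + SNR = 11
log2(11) = 3.4594316186
C = 20 * 1000 * 3.4594316186 = 69188.6324 bps
C = 69.188632 kbps -> 69.19 kbps (2 dp)

69.19


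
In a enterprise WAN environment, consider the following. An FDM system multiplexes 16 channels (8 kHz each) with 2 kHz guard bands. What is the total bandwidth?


Given: 16 channels, 8 kHz each, guard = 2 kHz
Channel bandwidth = 16 * 8 = 128 kHz
Guard bands = 15 gaps * 2 kHz = 30 kHz
Total = 128 + 30 = 158 kHz

158


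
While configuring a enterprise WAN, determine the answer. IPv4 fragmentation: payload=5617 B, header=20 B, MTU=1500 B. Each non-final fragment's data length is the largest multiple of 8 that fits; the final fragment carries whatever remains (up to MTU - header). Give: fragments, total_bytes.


Max data per non-final fragment = floor((MTU - header)/8)*8 = floor((1500 - 20)/8)*8 = floor(1480/8)*8 = 1480 B
Final fragment needs no 8-byte alignment: it can carry up to MTU - header = 1480 B
Non-final fragments needed = ceil((payload - 1480) / 1480) = ceil(4137/1480) = ceil(2.7953) = 3
Number of fragments = 3 + 1 = 4
Fragment sizes (data): 3 * 1480 B + 1177 B (last, 1177 <= 1480 OK)
Total bytes sent = payload + n_frags * header = 5617 + 4*20 = 5617 + 80 = 5697 B

4, 5697


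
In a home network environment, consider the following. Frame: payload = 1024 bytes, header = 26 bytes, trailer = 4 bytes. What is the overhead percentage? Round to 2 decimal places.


Given: payload = 1024 B, header = 26 B, trailer = 4 B
Overhead bytes = header + trailer = 26 + 4 = 30
Total frame = payload + overhead = 1024 + 30 = 1054
Overhead % = 30 / 1054 * 100 = 2.8463% -> 2.85% (2 dp)

2.85


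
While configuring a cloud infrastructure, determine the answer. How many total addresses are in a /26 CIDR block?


Given: CIDR prefix /26
Host bits = 32 - 26 = 6
Total addresses = 2^6 = 64

64


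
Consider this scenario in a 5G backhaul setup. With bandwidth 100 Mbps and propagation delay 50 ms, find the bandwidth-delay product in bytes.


Given: bandwidth = 100 Mbps, delay = 50 ms
BDP in bits = 100 * 10^6 * 50 / 1000
BDP in bits = 5000000
BDP in bytes = 5000000 / 8 = 625000

625000


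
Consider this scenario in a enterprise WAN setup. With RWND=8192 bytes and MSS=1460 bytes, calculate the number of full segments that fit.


Given: RWND = 8192 bytes, MSS = 1460 bytes
Full segments = floor(RWND / MSS)
Full segments = floor(8192 / 1460)
Full segments = floor(5.611) = 5

5


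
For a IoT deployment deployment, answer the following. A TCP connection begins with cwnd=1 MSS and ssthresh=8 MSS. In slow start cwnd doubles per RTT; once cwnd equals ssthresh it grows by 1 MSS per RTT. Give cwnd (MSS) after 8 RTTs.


RTT 0: cwnd = 1 MSS (initial)
RTT 1: cwnd = 2 MSS (slow start, doubled)
RTT 2: cwnd = 4 MSS (slow start, doubled)
RTT 3: cwnd = 8 MSS (slow start, doubled)
RTT 4: cwnd = 9 MSS (congestion avoidance, +1)
RTT 5: cwnd = 10 MSS (congestion avoidance, +1)
RTT 6: cwnd = 11 MSS (congestion avoidance, +1)
RTT 7: cwnd = 12 MSS (congestion avoidance, +1)
RTT 8: cwnd = 13 MSS (congestion avoidance, +1)

13


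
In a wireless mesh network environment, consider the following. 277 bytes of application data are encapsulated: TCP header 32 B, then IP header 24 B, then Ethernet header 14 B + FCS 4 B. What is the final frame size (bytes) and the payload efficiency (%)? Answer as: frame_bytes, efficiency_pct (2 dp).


TCP segment = 277 + 32 = 309 B
IP packet = 309 + 24 = 333 B
Ethernet frame = 333 + 14 + 4 = 351 B
Efficiency = app / frame = 277 / 351 = 0.789174 = 78.9174% -> 78.92% (2 dp)

351, 78.92


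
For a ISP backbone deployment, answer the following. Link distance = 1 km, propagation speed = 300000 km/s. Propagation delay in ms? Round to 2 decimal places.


Given: distance = 1 km, speed = 300000 km/s
Delay = distance / speed = 1 / 300000 seconds
Delay in ms = 1 * 1000 / 300000
Delay = 0.0033 ms
Rounded to 2 dp = 0.00 ms

0.00


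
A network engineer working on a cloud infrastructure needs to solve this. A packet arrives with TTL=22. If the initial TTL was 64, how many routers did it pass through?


Given: initial TTL = 64, received TTL = 22
Hops = initial TTL - received TTL
Hops = 64 - 22 = 42

42


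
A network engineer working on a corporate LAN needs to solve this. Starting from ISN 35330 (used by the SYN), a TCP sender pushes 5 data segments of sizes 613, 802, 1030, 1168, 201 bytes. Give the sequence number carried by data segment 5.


The SYN occupies sequence number ISN = 35330, so the first data byte is ISN + 1 = 35331.
SEQ of data segment i = (ISN + 1) + sum of payload sizes of segments 1..i-1.
Segment 1: SEQ = 35331, payload = 613 bytes
Segment 2: SEQ = 35944, payload = 802 bytes
Segment 3: SEQ = 36746, payload = 1030 bytes
Segment 4: SEQ = 37776, payload = 1168 bytes
Segment 5: SEQ = 38944, payload = 201 bytes
SEQ of segment 5 = 35331 + 613 + 802 + 1030 + 1168 = 38944

38944
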